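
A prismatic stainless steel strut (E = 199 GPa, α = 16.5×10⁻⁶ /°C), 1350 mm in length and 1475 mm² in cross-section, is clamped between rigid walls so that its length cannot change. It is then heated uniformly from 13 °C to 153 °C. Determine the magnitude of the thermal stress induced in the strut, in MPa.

σ ≈ 460 MPa (compressive)

The supports are rigid, so the total axial strain is zero. The restrained thermal strain is ε = αΔT = 16.5×10⁻⁶ × 140 = 2310×10⁻⁶.
σ = EαΔT = 199×10³ × 16.5×10⁻⁶ × 140 = 459.7 MPa (compressive; the strut is trying to expand).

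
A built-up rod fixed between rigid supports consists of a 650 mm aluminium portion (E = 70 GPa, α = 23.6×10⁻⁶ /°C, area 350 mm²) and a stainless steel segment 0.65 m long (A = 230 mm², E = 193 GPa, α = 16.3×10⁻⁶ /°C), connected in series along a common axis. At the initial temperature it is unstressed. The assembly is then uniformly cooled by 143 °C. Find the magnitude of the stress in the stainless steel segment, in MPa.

If the supports were absent, the total length change would be Σ αᵢΔT Lᵢ = 23.6×10⁻⁶×143×650 + 16.3×10⁻⁶×143×650 = 3.709 mm.
Since the ends are fixed, an axial force P builds up, equal in every segment, with P · Σ Lᵢ/(AᵢEᵢ) = δ_free.
The series flexibility is Σ Lᵢ/(AᵢEᵢ) = 650/(350×70×10³) + 650/(230×193×10³) = 4.117×10⁻⁵ mm/N.
P = 3.709 / 4.117×10⁻⁵ = 90070 N = 90.07 kN, tensile.
σ_{stainless steel} = P / A = 90070 / 230 = 391.6 MPa.

σ ≈ 392 MPa (tensile)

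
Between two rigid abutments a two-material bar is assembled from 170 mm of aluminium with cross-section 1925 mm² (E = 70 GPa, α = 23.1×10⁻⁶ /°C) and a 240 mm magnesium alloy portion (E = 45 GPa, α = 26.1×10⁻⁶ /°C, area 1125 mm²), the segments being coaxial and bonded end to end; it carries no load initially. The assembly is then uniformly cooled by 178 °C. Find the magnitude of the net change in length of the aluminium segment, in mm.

|ΔL| ≈ 0.318 mm

If the supports were absent, the total length change would be Σ αᵢΔT Lᵢ = 23.1×10⁻⁶×178×170 + 26.1×10⁻⁶×178×240 = 1.814 mm.
The walls prevent any net length change, so an axial force P (same in every segment) develops. Compatibility: P · Σ Lᵢ/(AᵢEᵢ) = δ_free.
Σ Lᵢ/(AᵢEᵢ) = 170/(1925×70×10³) + 240/(1125×45×10³) = 6.002×10⁻⁶ mm/N.
Hence P = δ_free / Σ(L/AE) = 1.814/6.002×10⁻⁶ = 302.2 kN (tensile).
For the aluminium segment, free thermal change = 23.1×10⁻⁶×178×170 = 0.699 mm and elastic change from P = 302200×170/(1925×70×10³) = 0.3813 mm; these oppose, so the net change is 0.318 mm (segment shortens).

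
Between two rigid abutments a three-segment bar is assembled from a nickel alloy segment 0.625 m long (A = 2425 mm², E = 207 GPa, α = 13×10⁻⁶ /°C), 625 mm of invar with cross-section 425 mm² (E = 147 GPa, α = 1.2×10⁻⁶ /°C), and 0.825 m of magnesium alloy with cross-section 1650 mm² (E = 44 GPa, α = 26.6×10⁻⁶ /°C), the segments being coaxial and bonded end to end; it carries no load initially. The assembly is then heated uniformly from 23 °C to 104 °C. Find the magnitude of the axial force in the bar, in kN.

P ≈ 110 kN (compressive)

If the supports were absent, the total length change would be Σ αᵢΔT Lᵢ = 13×10⁻⁶×81×625 + 1.2×10⁻⁶×81×625 + 26.6×10⁻⁶×81×825 = 2.496 mm.
The walls prevent any net length change, so an axial force P (same in every segment) develops. Compatibility: P · Σ Lᵢ/(AᵢEᵢ) = δ_free.
The series flexibility is Σ Lᵢ/(AᵢEᵢ) = 625/(2425×207×10³) + 625/(425×147×10³) + 825/(1650×44×10³) = 2.261×10⁻⁵ mm/N.
So P = 2.496 / 2.261×10⁻⁵ = 110.4 kN, compressive.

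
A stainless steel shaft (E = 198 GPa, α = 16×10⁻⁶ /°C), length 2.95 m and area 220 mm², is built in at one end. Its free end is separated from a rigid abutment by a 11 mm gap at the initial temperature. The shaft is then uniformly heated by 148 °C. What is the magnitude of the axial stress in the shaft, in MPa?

If the wall were absent the shaft would grow by αΔT L = 16×10⁻⁶ × 148 × 2950 = 6.986 mm.
Since δ_free = 6.99 mm is less than the 11 mm gap, the shaft never touches the wall. No axial force develops.

σ ≈ 0 MPa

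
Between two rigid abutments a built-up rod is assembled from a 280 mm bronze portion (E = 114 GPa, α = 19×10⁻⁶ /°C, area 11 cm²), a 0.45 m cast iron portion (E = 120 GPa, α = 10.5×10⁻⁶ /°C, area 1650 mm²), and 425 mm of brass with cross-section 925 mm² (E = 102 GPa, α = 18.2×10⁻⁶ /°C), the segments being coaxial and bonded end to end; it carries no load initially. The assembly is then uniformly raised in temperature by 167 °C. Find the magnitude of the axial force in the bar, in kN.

Free thermal expansion of the whole bar: Σ αᵢΔT Lᵢ = 19×10⁻⁶×167×280 + 10.5×10⁻⁶×167×450 + 18.2×10⁻⁶×167×425 = 2.969 mm.
The walls prevent any net length change, so an axial force P (same in every segment) develops. Compatibility: P · Σ Lᵢ/(AᵢEᵢ) = δ_free.
Σ Lᵢ/(AᵢEᵢ) = 280/(1100×114×10³) + 450/(1650×120×10³) + 425/(925×102×10³) = 9.01×10⁻⁶ mm/N.
So P = 2.969 / 9.01×10⁻⁶ = 329.5 kN, compressive.

P ≈ 330 kN (compressive)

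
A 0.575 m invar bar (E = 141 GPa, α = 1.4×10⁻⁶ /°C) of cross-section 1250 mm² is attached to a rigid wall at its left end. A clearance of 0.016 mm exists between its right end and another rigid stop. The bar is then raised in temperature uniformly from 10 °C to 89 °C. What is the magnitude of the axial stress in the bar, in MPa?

σ ≈ 11.7 MPa (compressive)

Unrestrained expansion: δ_free = αΔT L = 1.4×10⁻⁶ × 79 × 575 = 0.06359 mm.
This exceeds the 0.016 mm gap, so the wall pushes back. The portion of expansion that must be recovered elastically is δ_free − gap = 0.06359 − 0.016 = 0.04759 mm.
Compatibility: PL/(AE) = 0.04759 mm, so σ = P/A = E × (0.04759/575) = 11.67 MPa.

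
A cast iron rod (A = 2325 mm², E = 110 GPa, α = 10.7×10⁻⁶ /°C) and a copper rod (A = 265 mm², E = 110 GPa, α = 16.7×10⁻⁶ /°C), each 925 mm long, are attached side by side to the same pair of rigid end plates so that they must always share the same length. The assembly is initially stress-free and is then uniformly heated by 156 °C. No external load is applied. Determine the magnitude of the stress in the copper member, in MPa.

σ ≈ 92.4 MPa (compressive)

The copper has the larger α, so on heating it would change length more than the cast iron if both were free. The rigid plates force a common final length, so the copper is put into compression and the cast iron into tension, with equal and opposite forces P (no external load).
Compatibility of the two members (thermal + elastic change equal): (α₁ − α₂)ΔT = P·[1/(A₁E₁) + 1/(A₂E₂)].
|α₁ − α₂|·ΔT = 6×10⁻⁶ × 156 = 0.000936.
1/(A₁E₁) + 1/(A₂E₂) = 1/(2325×110×10³) + 1/(265×110×10³) = 3.822×10⁻⁸ N⁻¹.
P = 0.000936 / 3.822×10⁻⁸ = 24490 N = 24.49 kN.
σ_{copper} = P/A₂ = 24490/265 = 92.43 MPa, compressive.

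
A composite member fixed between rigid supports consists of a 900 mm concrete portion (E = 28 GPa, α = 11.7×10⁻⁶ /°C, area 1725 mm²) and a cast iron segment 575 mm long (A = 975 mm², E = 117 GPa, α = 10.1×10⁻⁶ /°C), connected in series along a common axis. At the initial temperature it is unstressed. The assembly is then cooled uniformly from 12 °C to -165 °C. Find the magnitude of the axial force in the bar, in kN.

With the walls removed the bar would change length by δ_free = Σ αᵢΔT Lᵢ = 11.7×10⁻⁶×177×900 + 10.1×10⁻⁶×177×575 = 2.892 mm.
The walls prevent any net length change, so an axial force P (same in every segment) develops. Compatibility: P · Σ Lᵢ/(AᵢEᵢ) = δ_free.
The series flexibility is Σ Lᵢ/(AᵢEᵢ) = 900/(1725×28×10³) + 575/(975×117×10³) = 2.367×10⁻⁵ mm/N.
P = 2.892 / 2.367×10⁻⁵ = 122100 N = 122.1 kN, tensile.

P ≈ 122 kN (tensile)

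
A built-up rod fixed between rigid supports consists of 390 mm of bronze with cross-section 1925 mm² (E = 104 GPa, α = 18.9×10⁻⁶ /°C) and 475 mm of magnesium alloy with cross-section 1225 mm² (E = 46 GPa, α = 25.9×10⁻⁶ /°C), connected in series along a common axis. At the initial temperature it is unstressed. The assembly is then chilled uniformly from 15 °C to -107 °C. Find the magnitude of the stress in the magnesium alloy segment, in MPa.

If the supports were absent, the total length change would be Σ αᵢΔT Lᵢ = 18.9×10⁻⁶×122×390 + 25.9×10⁻⁶×122×475 = 2.4 mm.
The rigid supports impose zero overall length change; the single axial force P common to all segments must satisfy P Σ Lᵢ/(AᵢEᵢ) = δ_free.
Σ Lᵢ/(AᵢEᵢ) = 390/(1925×104×10³) + 475/(1225×46×10³) = 1.038×10⁻⁵ mm/N.
P = 2.4 / 1.038×10⁻⁵ = 231300 N = 231.3 kN, tensile.
σ_{magnesium alloy} = P / A = 231300 / 1225 = 188.8 MPa.

σ ≈ 189 MPa (tensile)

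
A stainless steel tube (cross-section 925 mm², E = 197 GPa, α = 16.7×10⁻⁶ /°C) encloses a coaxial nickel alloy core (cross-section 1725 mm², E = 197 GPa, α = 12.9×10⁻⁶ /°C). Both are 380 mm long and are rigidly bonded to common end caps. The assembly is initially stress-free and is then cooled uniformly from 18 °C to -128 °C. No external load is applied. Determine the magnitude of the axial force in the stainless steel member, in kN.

P ≈ 65.8 kN (tensile in the stainless steel)

The stainless steel has the larger α, so on cooling it would change length more than the nickel alloy if both were free. The rigid plates force a common final length, so the stainless steel is put into tension and the nickel alloy into compression, with equal and opposite forces P (no external load).
Setting the final lengths equal and cancelling L: (α₁ − α₂)ΔT = P/(A₁E₁) + P/(A₂E₂).
|α₁ − α₂|·ΔT = 3.8×10⁻⁶ × 146 = 0.0005548.
1/(A₁E₁) + 1/(A₂E₂) = 1/(925×197×10³) + 1/(1725×197×10³) = 8.43×10⁻⁹ N⁻¹.
So P = 0.0005548 / 8.43×10⁻⁹ = 65.81 kN.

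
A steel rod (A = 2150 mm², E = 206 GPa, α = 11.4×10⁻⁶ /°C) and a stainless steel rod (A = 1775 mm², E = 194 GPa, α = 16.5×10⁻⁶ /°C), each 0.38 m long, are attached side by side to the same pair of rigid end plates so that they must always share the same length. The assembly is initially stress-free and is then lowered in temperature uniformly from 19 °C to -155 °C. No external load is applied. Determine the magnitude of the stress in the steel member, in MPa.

Both members must finish at the same length. With the larger α, the stainless steel tends to over-contract; the plates restrain it, putting the stainless steel in tension and the steel in compression. With no external load the two internal forces are equal and opposite, magnitude P.
Equating the net (thermal + elastic) strains gives |α₁ − α₂|·ΔT = P·[1/(A₁E₁) + 1/(A₂E₂)].
|α₁ − α₂|·ΔT = 5.1×10⁻⁶ × 174 = 0.0008874.
1/(A₁E₁) + 1/(A₂E₂) = 1/(2150×206×10³) + 1/(1775×194×10³) = 5.162×10⁻⁹ N⁻¹.
P = 0.0008874 / 5.162×10⁻⁹ = 171900 N = 171.9 kN.
σ_{steel} = P/A₁ = 171900/2150 = 79.96 MPa, compressive.

σ ≈ 80 MPa (compressive)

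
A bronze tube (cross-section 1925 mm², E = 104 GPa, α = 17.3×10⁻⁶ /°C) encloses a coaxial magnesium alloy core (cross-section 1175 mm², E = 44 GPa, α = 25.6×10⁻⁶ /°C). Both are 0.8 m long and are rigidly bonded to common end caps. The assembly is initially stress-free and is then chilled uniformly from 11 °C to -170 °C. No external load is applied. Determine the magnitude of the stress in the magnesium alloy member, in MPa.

σ ≈ 52.5 MPa (tensile)

Both members must finish at the same length. With the larger α, the magnesium alloy tends to over-contract; the plates restrain it, putting the magnesium alloy in tension and the bronze in compression. With no external load the two internal forces are equal and opposite, magnitude P.
Equating the net (thermal + elastic) strains gives |α₁ − α₂|·ΔT = P·[1/(A₁E₁) + 1/(A₂E₂)].
|α₁ − α₂|·ΔT = 8.3×10⁻⁶ × 181 = 0.001502.
1/(A₁E₁) + 1/(A₂E₂) = 1/(1925×104×10³) + 1/(1175×44×10³) = 2.434×10⁻⁸ N⁻¹.
P = 0.001502 / 2.434×10⁻⁸ = 61730 N = 61.73 kN.
σ_{magnesium alloy} = P/A₂ = 61730/1175 = 52.53 MPa, tensile.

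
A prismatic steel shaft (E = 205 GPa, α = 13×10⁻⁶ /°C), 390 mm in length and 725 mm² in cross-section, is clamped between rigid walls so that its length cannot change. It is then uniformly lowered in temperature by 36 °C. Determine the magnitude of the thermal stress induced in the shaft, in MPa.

The supports are rigid, so the total axial strain is zero. The restrained thermal strain is ε = αΔT = 13×10⁻⁶ × 36 = 468×10⁻⁶.
Hence σ = E·αΔT = 205×10³ × 468×10⁻⁶ = 95.94 MPa, tensile.

σ ≈ 95.9 MPa (tensile)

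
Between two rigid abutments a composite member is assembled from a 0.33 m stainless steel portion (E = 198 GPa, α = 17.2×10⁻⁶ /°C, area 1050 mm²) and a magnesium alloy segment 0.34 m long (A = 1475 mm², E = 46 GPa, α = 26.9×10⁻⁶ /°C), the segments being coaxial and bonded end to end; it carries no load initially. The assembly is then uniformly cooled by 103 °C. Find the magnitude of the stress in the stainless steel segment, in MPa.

σ ≈ 220 MPa (tensile)

If the supports were absent, the total length change would be Σ αᵢΔT Lᵢ = 17.2×10⁻⁶×103×330 + 26.9×10⁻⁶×103×340 = 1.527 mm.
The walls prevent any net length change, so an axial force P (same in every segment) develops. Compatibility: P · Σ Lᵢ/(AᵢEᵢ) = δ_free.
Σ Lᵢ/(AᵢEᵢ) = 330/(1050×198×10³) + 340/(1475×46×10³) = 6.598×10⁻⁶ mm/N.
Hence P = δ_free / Σ(L/AE) = 1.527/6.598×10⁻⁶ = 231.4 kN (tensile).
σ_{stainless steel} = P / A = 231400 / 1050 = 220.4 MPa.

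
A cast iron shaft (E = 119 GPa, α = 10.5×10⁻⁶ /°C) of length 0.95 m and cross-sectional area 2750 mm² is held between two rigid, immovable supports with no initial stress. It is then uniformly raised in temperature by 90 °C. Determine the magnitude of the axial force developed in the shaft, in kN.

P ≈ 309 kN (compressive)

The ends cannot move, so σ = EαΔT = 119×10³ × 10.5×10⁻⁶ × 90 = 112.5 MPa.
P = AEαΔT = 2750 × 119×10³ × 10.5×10⁻⁶ × 90 = 309.3 kN (compressive).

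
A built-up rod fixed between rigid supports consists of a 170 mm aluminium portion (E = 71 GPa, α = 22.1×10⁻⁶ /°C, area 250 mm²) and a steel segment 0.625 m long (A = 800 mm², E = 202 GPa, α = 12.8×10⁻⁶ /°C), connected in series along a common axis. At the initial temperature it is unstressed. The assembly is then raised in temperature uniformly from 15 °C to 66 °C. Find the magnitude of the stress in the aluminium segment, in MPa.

Free thermal expansion of the whole bar: Σ αᵢΔT Lᵢ = 22.1×10⁻⁶×51×170 + 12.8×10⁻⁶×51×625 = 0.5996 mm.
Since the ends are fixed, an axial force P builds up, equal in every segment, with P · Σ Lᵢ/(AᵢEᵢ) = δ_free.
The series flexibility is Σ Lᵢ/(AᵢEᵢ) = 170/(250×71×10³) + 625/(800×202×10³) = 1.345×10⁻⁵ mm/N.
So P = 0.5996 / 1.345×10⁻⁵ = 44.6 kN, compressive.
σ_{aluminium} = P / A = 44600 / 250 = 178.4 MPa.

σ ≈ 178 MPa (compressive)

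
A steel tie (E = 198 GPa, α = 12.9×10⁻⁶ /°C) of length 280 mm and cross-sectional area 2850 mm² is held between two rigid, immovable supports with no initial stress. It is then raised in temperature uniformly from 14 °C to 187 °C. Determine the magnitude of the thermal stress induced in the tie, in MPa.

σ ≈ 442 MPa (compressive)

With length fixed, the mechanical strain must cancel the thermal strain αΔT = 12.9×10⁻⁶ × 173 = 2231.7×10⁻⁶.
The stress required to suppress this strain is σ = Eε = 198×10³ × 2231.7×10⁻⁶ = 441.9 MPa, compressive since the tie is trying to expand.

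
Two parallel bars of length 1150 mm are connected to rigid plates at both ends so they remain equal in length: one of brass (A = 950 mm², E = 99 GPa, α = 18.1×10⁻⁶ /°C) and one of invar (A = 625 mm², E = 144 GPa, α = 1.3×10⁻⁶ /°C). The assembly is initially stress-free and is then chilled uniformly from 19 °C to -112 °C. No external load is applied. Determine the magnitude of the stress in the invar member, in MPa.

σ ≈ 162 MPa (compressive)

Both members must finish at the same length. With the larger α, the brass tends to over-contract; the plates restrain it, putting the brass in tension and the invar in compression. With no external load the two internal forces are equal and opposite, magnitude P.
Equating the net (thermal + elastic) strains gives |α₁ − α₂|·ΔT = P·[1/(A₁E₁) + 1/(A₂E₂)].
|α₁ − α₂|·ΔT = 16.8×10⁻⁶ × 131 = 0.002201.
1/(A₁E₁) + 1/(A₂E₂) = 1/(950×99×10³) + 1/(625×144×10³) = 2.174×10⁻⁸ N⁻¹.
So P = 0.002201 / 2.174×10⁻⁸ = 101.2 kN.
σ_{invar} = P/A₂ = 101200/625 = 161.9 MPa, compressive.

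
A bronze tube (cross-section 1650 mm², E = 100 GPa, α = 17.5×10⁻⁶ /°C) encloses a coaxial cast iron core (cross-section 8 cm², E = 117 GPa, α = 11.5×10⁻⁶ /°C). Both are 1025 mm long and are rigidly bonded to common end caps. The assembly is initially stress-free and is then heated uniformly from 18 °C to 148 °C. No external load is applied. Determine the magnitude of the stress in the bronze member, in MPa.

σ ≈ 28.2 MPa (compressive)

The bronze has the larger α, so on heating it would change length more than the cast iron if both were free. The rigid plates force a common final length, so the bronze is put into compression and the cast iron into tension, with equal and opposite forces P (no external load).
Equating the net (thermal + elastic) strains gives |α₁ − α₂|·ΔT = P·[1/(A₁E₁) + 1/(A₂E₂)].
|α₁ − α₂|·ΔT = 6×10⁻⁶ × 130 = 0.00078.
1/(A₁E₁) + 1/(A₂E₂) = 1/(1650×100×10³) + 1/(800×117×10³) = 1.674×10⁻⁸ N⁻¹.
So P = 0.00078 / 1.674×10⁻⁸ = 46.58 kN.
σ_{bronze} = P/A₁ = 46580/1650 = 28.23 MPa, compressive.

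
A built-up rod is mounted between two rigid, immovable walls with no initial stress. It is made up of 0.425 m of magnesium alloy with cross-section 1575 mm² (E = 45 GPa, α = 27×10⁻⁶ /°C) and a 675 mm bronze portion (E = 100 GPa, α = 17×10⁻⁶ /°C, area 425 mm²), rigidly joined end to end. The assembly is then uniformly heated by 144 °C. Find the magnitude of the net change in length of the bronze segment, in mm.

If the supports were absent, the total length change would be Σ αᵢΔT Lᵢ = 27×10⁻⁶×144×425 + 17×10⁻⁶×144×675 = 3.305 mm.
The rigid supports impose zero overall length change; the single axial force P common to all segments must satisfy P Σ Lᵢ/(AᵢEᵢ) = δ_free.
The series flexibility is Σ Lᵢ/(AᵢEᵢ) = 425/(1575×45×10³) + 675/(425×100×10³) = 2.188×10⁻⁵ mm/N.
So P = 3.305 / 2.188×10⁻⁵ = 151.1 kN, compressive.
For the bronze segment, free thermal change = 17×10⁻⁶×144×675 = 1.652 mm and elastic change from P = 151100×675/(425×100×10³) = 2.399 mm; these oppose, so the net change is 0.747 mm (segment shortens).

|ΔL| ≈ 0.747 mm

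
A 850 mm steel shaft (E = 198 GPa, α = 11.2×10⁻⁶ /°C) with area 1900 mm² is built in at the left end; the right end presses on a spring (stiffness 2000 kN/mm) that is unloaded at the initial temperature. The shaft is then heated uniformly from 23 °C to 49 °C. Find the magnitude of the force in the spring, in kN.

Free thermal expansion: δ_free = αΔT L = 11.2×10⁻⁶ × 26 × 850 = 0.2475 mm.
Let P be the compressive force at the spring. The shaft shortens elastically by PL/(AE) and the spring compresses by P/k; together these equal δ_free.
P [ L/(AE) + 1/k ] = δ_free → P [ 850/(1900×198×10³) + 1/(2000×10³) ] = 0.2475.
P = 0.2475 / 2.759×10⁻⁶ = 89700 N.

P ≈ 89.7 kN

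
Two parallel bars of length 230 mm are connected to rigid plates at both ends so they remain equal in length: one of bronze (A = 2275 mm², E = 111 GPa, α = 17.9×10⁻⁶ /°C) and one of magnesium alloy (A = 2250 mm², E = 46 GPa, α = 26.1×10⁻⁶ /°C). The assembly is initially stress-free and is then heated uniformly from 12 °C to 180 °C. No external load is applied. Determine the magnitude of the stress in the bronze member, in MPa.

Equilibrium of a rigid end plate with no external load gives equal and opposite internal forces ±P in the two members. Since α_{magnesium alloy} > α_{bronze}, heating drives the magnesium alloy into compression and the bronze into tension.
Setting the final lengths equal and cancelling L: (α₁ − α₂)ΔT = P/(A₁E₁) + P/(A₂E₂).
|α₁ − α₂|·ΔT = 8.2×10⁻⁶ × 168 = 0.001378.
1/(A₁E₁) + 1/(A₂E₂) = 1/(2275×111×10³) + 1/(2250×46×10³) = 1.362×10⁻⁸ N⁻¹.
So P = 0.001378 / 1.362×10⁻⁸ = 101.1 kN.
σ_{bronze} = P/A₁ = 101100/2275 = 44.45 MPa, tensile.

σ ≈ 44.5 MPa (tensile)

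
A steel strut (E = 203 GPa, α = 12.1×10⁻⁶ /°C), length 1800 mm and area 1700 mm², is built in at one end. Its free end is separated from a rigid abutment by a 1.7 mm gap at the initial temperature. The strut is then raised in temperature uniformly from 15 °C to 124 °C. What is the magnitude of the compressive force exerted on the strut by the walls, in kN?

Free thermal elongation = αΔT L = 12.1×10⁻⁶ × 109 × 1800 = 2.374 mm.
After closing the 1.7 mm clearance, 2.374 − 1.7 = 0.674 mm of expansion remains to be suppressed by the wall.
So σ = E(δ_free − g)/L = 203×10³ × 0.674/1800 = 76.01 MPa.
P = σA = 76.01 × 1700 = 129.2 kN.

P ≈ 129 kN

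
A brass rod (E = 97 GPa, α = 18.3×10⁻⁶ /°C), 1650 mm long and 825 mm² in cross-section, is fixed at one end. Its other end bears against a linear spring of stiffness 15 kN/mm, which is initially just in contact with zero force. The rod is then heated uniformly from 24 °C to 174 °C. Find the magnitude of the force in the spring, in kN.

Free thermal expansion: δ_free = αΔT L = 18.3×10⁻⁶ × 150 × 1650 = 4.529 mm.
Let P be the compressive force at the spring. The rod shortens elastically by PL/(AE) and the spring compresses by P/k; together these equal δ_free.
So P = δ_free / [L/(AE) + 1/k] = 4.529 / [ 1650/(825×97×10³) + 1/(15×10³) ].
P = 4.529 / 8.729×10⁻⁵ = 51890 N.

P ≈ 51.9 kN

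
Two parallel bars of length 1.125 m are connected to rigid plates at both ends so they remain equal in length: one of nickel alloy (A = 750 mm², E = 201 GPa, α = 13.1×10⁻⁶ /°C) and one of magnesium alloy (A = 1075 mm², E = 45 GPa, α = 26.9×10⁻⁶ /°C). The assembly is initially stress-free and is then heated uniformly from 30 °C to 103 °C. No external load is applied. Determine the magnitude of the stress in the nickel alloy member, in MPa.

σ ≈ 49.2 MPa (tensile)

The magnesium alloy has the larger α, so on heating it would change length more than the nickel alloy if both were free. The rigid plates force a common final length, so the magnesium alloy is put into compression and the nickel alloy into tension, with equal and opposite forces P (no external load).
Setting the final lengths equal and cancelling L: (α₁ − α₂)ΔT = P/(A₁E₁) + P/(A₂E₂).
|α₁ − α₂|·ΔT = 13.8×10⁻⁶ × 73 = 0.001007.
1/(A₁E₁) + 1/(A₂E₂) = 1/(750×201×10³) + 1/(1075×45×10³) = 2.731×10⁻⁸ N⁻¹.
P = 0.001007 / 2.731×10⁻⁸ = 36890 N = 36.89 kN.
σ_{nickel alloy} = P/A₁ = 36890/750 = 49.19 MPa, tensile.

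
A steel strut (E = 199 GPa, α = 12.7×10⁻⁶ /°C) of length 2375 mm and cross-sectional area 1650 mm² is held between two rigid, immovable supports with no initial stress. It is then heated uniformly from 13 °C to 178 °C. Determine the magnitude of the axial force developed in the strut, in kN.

The ends cannot move, so σ = EαΔT = 199×10³ × 12.7×10⁻⁶ × 165 = 417 MPa.
Then P = σA = 417 × 1650 mm² = 688.1 kN, compressive.

P ≈ 688 kN (compressive)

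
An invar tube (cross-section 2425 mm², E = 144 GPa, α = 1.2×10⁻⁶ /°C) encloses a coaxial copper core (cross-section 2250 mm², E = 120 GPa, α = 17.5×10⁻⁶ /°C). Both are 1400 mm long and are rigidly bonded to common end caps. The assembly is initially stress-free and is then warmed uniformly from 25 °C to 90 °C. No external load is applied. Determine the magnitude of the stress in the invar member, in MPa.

σ ≈ 66.5 MPa (tensile)

Both members must finish at the same length. With the larger α, the copper tends to over-expand; the plates restrain it, putting the copper in compression and the invar in tension. With no external load the two internal forces are equal and opposite, magnitude P.
Compatibility of the two members (thermal + elastic change equal): (α₁ − α₂)ΔT = P·[1/(A₁E₁) + 1/(A₂E₂)].
|α₁ − α₂|·ΔT = 16.3×10⁻⁶ × 65 = 0.001059.
1/(A₁E₁) + 1/(A₂E₂) = 1/(2425×144×10³) + 1/(2250×120×10³) = 6.567×10⁻⁹ N⁻¹.
So P = 0.001059 / 6.567×10⁻⁹ = 161.3 kN.
σ_{invar} = P/A₁ = 161300/2425 = 66.53 MPa, tensile.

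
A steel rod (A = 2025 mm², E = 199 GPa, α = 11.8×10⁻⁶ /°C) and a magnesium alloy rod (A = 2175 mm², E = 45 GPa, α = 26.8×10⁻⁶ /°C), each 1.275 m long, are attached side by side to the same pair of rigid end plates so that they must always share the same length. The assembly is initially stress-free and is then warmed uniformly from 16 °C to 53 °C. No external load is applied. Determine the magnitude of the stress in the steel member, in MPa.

σ ≈ 21.6 MPa (tensile)

The magnesium alloy has the larger α, so on heating it would change length more than the steel if both were free. The rigid plates force a common final length, so the magnesium alloy is put into compression and the steel into tension, with equal and opposite forces P (no external load).
Setting the final lengths equal and cancelling L: (α₁ − α₂)ΔT = P/(A₁E₁) + P/(A₂E₂).
|α₁ − α₂|·ΔT = 15×10⁻⁶ × 37 = 0.000555.
1/(A₁E₁) + 1/(A₂E₂) = 1/(2025×199×10³) + 1/(2175×45×10³) = 1.27×10⁻⁸ N⁻¹.
So P = 0.000555 / 1.27×10⁻⁸ = 43.71 kN.
σ_{steel} = P/A₁ = 43710/2025 = 21.58 MPa, tensile.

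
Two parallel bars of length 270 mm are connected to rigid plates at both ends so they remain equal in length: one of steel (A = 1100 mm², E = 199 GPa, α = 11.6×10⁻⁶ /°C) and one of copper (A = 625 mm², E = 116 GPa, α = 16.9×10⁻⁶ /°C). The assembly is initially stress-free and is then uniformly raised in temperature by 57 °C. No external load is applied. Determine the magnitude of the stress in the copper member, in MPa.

Both members must finish at the same length. With the larger α, the copper tends to over-expand; the plates restrain it, putting the copper in compression and the steel in tension. With no external load the two internal forces are equal and opposite, magnitude P.
Compatibility of the two members (thermal + elastic change equal): (α₁ − α₂)ΔT = P·[1/(A₁E₁) + 1/(A₂E₂)].
|α₁ − α₂|·ΔT = 5.3×10⁻⁶ × 57 = 0.0003021.
1/(A₁E₁) + 1/(A₂E₂) = 1/(1100×199×10³) + 1/(625×116×10³) = 1.836×10⁻⁸ N⁻¹.
P = 0.0003021 / 1.836×10⁻⁸ = 16450 N = 16.45 kN.
σ_{copper} = P/A₂ = 16450/625 = 26.32 MPa, compressive.

σ ≈ 26.3 MPa (compressive)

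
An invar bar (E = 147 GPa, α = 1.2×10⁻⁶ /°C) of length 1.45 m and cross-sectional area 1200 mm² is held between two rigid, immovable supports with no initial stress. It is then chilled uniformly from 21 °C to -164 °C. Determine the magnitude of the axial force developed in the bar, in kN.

Full restraint means ε = 0, so the stress is σ = EαΔT = 147×10³ × 1.2×10⁻⁶ × 185 = 32.63 MPa.
Axial force P = σA = 32.63 × 1200 = 39160 N = 39.16 kN, tensile.

P ≈ 39.2 kN (tensile)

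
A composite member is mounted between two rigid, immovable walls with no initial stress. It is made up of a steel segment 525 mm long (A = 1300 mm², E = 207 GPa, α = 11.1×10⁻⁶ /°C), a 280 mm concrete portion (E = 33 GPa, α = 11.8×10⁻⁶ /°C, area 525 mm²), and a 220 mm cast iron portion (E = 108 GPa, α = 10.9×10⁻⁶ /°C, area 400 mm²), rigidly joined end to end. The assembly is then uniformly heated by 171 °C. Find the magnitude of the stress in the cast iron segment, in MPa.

σ ≈ 212 MPa (compressive)

If the supports were absent, the total length change would be Σ αᵢΔT Lᵢ = 11.1×10⁻⁶×171×525 + 11.8×10⁻⁶×171×280 + 10.9×10⁻⁶×171×220 = 1.972 mm.
The walls prevent any net length change, so an axial force P (same in every segment) develops. Compatibility: P · Σ Lᵢ/(AᵢEᵢ) = δ_free.
Σ Lᵢ/(AᵢEᵢ) = 525/(1300×207×10³) + 280/(525×33×10³) + 220/(400×108×10³) = 2.321×10⁻⁵ mm/N.
So P = 1.972 / 2.321×10⁻⁵ = 84.96 kN, compressive.
σ_{cast iron} = P / A = 84960 / 400 = 212.4 MPa.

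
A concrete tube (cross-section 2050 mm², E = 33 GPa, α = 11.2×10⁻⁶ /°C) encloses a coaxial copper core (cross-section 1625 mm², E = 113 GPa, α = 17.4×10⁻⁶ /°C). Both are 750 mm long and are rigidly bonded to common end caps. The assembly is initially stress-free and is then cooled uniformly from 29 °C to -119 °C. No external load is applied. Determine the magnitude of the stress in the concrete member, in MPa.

Both members must finish at the same length. With the larger α, the copper tends to over-contract; the plates restrain it, putting the copper in tension and the concrete in compression. With no external load the two internal forces are equal and opposite, magnitude P.
Setting the final lengths equal and cancelling L: (α₁ − α₂)ΔT = P/(A₁E₁) + P/(A₂E₂).
|α₁ − α₂|·ΔT = 6.2×10⁻⁶ × 148 = 0.0009176.
1/(A₁E₁) + 1/(A₂E₂) = 1/(2050×33×10³) + 1/(1625×113×10³) = 2.023×10⁻⁸ N⁻¹.
P = 0.0009176 / 2.023×10⁻⁸ = 45360 N = 45.36 kN.
σ_{concrete} = P/A₁ = 45360/2050 = 22.13 MPa, compressive.

σ ≈ 22.1 MPa (compressive)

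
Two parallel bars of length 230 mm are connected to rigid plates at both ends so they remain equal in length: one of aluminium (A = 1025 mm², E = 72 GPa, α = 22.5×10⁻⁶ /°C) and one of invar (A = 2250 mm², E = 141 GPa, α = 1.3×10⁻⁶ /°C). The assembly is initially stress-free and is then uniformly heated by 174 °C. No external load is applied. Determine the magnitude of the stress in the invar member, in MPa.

Both members must finish at the same length. With the larger α, the aluminium tends to over-expand; the plates restrain it, putting the aluminium in compression and the invar in tension. With no external load the two internal forces are equal and opposite, magnitude P.
Equating the net (thermal + elastic) strains gives |α₁ − α₂|·ΔT = P·[1/(A₁E₁) + 1/(A₂E₂)].
|α₁ − α₂|·ΔT = 21.2×10⁻⁶ × 174 = 0.003689.
1/(A₁E₁) + 1/(A₂E₂) = 1/(1025×72×10³) + 1/(2250×141×10³) = 1.67×10⁻⁸ N⁻¹.
P = 0.003689 / 1.67×10⁻⁸ = 220900 N = 220.9 kN.
σ_{invar} = P/A₂ = 220900/2250 = 98.16 MPa, tensile.

σ ≈ 98.2 MPa (tensile)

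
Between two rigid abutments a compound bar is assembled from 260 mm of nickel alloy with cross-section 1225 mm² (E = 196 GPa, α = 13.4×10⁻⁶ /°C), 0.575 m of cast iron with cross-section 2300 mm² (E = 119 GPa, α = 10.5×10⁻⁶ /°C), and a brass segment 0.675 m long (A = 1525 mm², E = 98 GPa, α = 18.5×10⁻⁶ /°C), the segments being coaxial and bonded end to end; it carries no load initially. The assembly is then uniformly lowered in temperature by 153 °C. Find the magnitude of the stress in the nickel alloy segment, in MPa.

With the walls removed the bar would change length by δ_free = Σ αᵢΔT Lᵢ = 13.4×10⁻⁶×153×260 + 10.5×10⁻⁶×153×575 + 18.5×10⁻⁶×153×675 = 3.367 mm.
Since the ends are fixed, an axial force P builds up, equal in every segment, with P · Σ Lᵢ/(AᵢEᵢ) = δ_free.
The series flexibility is Σ Lᵢ/(AᵢEᵢ) = 260/(1225×196×10³) + 575/(2300×119×10³) + 675/(1525×98×10³) = 7.7×10⁻⁶ mm/N.
So P = 3.367 / 7.7×10⁻⁶ = 437.3 kN, tensile.
σ_{nickel alloy} = P / A = 437300 / 1225 = 357 MPa.

σ ≈ 357 MPa (tensile)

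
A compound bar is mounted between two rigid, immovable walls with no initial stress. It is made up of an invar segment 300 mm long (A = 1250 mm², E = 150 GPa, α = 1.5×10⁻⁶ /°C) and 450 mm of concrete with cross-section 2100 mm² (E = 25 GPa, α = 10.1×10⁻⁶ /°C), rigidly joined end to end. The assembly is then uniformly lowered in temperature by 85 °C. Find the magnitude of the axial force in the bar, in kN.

Free thermal contraction of the whole bar: Σ αᵢΔT Lᵢ = 1.5×10⁻⁶×85×300 + 10.1×10⁻⁶×85×450 = 0.4246 mm.
Since the ends are fixed, an axial force P builds up, equal in every segment, with P · Σ Lᵢ/(AᵢEᵢ) = δ_free.
Σ Lᵢ/(AᵢEᵢ) = 300/(1250×150×10³) + 450/(2100×25×10³) = 1.017×10⁻⁵ mm/N.
P = 0.4246 / 1.017×10⁻⁵ = 41740 N = 41.74 kN, tensile.

P ≈ 41.7 kN (tensile)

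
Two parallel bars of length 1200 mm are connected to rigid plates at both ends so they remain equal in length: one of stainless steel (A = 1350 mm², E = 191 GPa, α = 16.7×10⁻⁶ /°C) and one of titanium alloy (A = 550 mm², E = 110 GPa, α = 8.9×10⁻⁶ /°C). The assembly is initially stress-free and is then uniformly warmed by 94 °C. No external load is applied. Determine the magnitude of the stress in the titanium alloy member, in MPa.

σ ≈ 65.3 MPa (tensile)

The stainless steel has the larger α, so on heating it would change length more than the titanium alloy if both were free. The rigid plates force a common final length, so the stainless steel is put into compression and the titanium alloy into tension, with equal and opposite forces P (no external load).
Setting the final lengths equal and cancelling L: (α₁ − α₂)ΔT = P/(A₁E₁) + P/(A₂E₂).
|α₁ − α₂|·ΔT = 7.8×10⁻⁶ × 94 = 0.0007332.
1/(A₁E₁) + 1/(A₂E₂) = 1/(1350×191×10³) + 1/(550×110×10³) = 2.041×10⁻⁸ N⁻¹.
P = 0.0007332 / 2.041×10⁻⁸ = 35930 N = 35.93 kN.
σ_{titanium alloy} = P/A₂ = 35930/550 = 65.32 MPa, tensile.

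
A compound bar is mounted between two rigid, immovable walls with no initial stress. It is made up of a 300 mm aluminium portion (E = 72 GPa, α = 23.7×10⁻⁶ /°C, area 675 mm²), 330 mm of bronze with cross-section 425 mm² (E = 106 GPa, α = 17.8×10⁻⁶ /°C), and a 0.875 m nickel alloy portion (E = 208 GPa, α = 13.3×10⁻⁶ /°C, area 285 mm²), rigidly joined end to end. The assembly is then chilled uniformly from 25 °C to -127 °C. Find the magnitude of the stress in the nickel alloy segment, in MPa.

σ ≈ 465 MPa (tensile)

If the supports were absent, the total length change would be Σ αᵢΔT Lᵢ = 23.7×10⁻⁶×152×300 + 17.8×10⁻⁶×152×330 + 13.3×10⁻⁶×152×875 = 3.742 mm.
The walls prevent any net length change, so an axial force P (same in every segment) develops. Compatibility: P · Σ Lᵢ/(AᵢEᵢ) = δ_free.
The series flexibility is Σ Lᵢ/(AᵢEᵢ) = 300/(675×72×10³) + 330/(425×106×10³) + 875/(285×208×10³) = 2.826×10⁻⁵ mm/N.
P = 3.742 / 2.826×10⁻⁵ = 132400 N = 132.4 kN, tensile.
σ_{nickel alloy} = P / A = 132400 / 285 = 464.7 MPa.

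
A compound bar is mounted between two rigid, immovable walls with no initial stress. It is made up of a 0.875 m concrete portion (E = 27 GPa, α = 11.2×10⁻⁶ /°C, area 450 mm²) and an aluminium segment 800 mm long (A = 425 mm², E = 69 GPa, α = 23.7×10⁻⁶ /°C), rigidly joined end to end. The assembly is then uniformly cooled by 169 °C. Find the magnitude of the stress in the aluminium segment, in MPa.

σ ≈ 115 MPa (tensile)

Free thermal contraction of the whole bar: Σ αᵢΔT Lᵢ = 11.2×10⁻⁶×169×875 + 23.7×10⁻⁶×169×800 = 4.86 mm.
The rigid supports impose zero overall length change; the single axial force P common to all segments must satisfy P Σ Lᵢ/(AᵢEᵢ) = δ_free.
Σ Lᵢ/(AᵢEᵢ) = 875/(450×27×10³) + 800/(425×69×10³) = 9.93×10⁻⁵ mm/N.
So P = 4.86 / 9.93×10⁻⁵ = 48.95 kN, tensile.
σ_{aluminium} = P / A = 48950 / 425 = 115.2 MPa.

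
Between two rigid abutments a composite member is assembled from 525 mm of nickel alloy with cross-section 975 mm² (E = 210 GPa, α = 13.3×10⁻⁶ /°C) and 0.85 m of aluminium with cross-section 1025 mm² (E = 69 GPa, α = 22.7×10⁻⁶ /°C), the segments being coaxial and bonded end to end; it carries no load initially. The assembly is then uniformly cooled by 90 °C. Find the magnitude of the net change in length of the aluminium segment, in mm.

|ΔL| ≈ 0.213 mm

With the walls removed the bar would change length by δ_free = Σ αᵢΔT Lᵢ = 13.3×10⁻⁶×90×525 + 22.7×10⁻⁶×90×850 = 2.365 mm.
The walls prevent any net length change, so an axial force P (same in every segment) develops. Compatibility: P · Σ Lᵢ/(AᵢEᵢ) = δ_free.
Σ Lᵢ/(AᵢEᵢ) = 525/(975×210×10³) + 850/(1025×69×10³) = 1.458×10⁻⁵ mm/N.
So P = 2.365 / 1.458×10⁻⁵ = 162.2 kN, tensile.
For the aluminium segment, free thermal change = 22.7×10⁻⁶×90×850 = 1.737 mm and elastic change from P = 162200×850/(1025×69×10³) = 1.949 mm; these oppose, so the net change is 0.213 mm (segment lengthens).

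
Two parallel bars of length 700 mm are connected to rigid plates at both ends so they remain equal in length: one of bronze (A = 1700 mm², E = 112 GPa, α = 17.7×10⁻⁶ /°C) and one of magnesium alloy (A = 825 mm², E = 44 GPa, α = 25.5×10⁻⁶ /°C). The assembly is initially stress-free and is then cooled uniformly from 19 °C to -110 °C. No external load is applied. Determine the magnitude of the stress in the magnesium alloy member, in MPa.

σ ≈ 37.2 MPa (tensile)

The magnesium alloy has the larger α, so on cooling it would change length more than the bronze if both were free. The rigid plates force a common final length, so the magnesium alloy is put into tension and the bronze into compression, with equal and opposite forces P (no external load).
Compatibility of the two members (thermal + elastic change equal): (α₁ − α₂)ΔT = P·[1/(A₁E₁) + 1/(A₂E₂)].
|α₁ − α₂|·ΔT = 7.8×10⁻⁶ × 129 = 0.001006.
1/(A₁E₁) + 1/(A₂E₂) = 1/(1700×112×10³) + 1/(825×44×10³) = 3.28×10⁻⁸ N⁻¹.
P = 0.001006 / 3.28×10⁻⁸ = 30680 N = 30.68 kN.
σ_{magnesium alloy} = P/A₂ = 30680/825 = 37.18 MPa, tensile.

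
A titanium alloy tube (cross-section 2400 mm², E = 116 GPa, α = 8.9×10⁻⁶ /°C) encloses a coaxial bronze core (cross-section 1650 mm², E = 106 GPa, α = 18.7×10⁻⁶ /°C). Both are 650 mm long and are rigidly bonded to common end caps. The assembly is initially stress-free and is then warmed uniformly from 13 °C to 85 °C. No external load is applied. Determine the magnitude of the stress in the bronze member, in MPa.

σ ≈ 45.9 MPa (compressive)

The bronze has the larger α, so on heating it would change length more than the titanium alloy if both were free. The rigid plates force a common final length, so the bronze is put into compression and the titanium alloy into tension, with equal and opposite forces P (no external load).
Equating the net (thermal + elastic) strains gives |α₁ − α₂|·ΔT = P·[1/(A₁E₁) + 1/(A₂E₂)].
|α₁ − α₂|·ΔT = 9.8×10⁻⁶ × 72 = 0.0007056.
1/(A₁E₁) + 1/(A₂E₂) = 1/(2400×116×10³) + 1/(1650×106×10³) = 9.31×10⁻⁹ N⁻¹.
So P = 0.0007056 / 9.31×10⁻⁹ = 75.79 kN.
σ_{bronze} = P/A₂ = 75790/1650 = 45.94 MPa, compressive.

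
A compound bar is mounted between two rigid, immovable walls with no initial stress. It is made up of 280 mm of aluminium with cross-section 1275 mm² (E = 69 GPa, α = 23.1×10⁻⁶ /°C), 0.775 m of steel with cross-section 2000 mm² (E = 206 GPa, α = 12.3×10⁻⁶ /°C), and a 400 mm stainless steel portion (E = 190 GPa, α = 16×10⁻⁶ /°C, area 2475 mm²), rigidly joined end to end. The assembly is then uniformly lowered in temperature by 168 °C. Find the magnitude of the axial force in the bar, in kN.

Free thermal contraction of the whole bar: Σ αᵢΔT Lᵢ = 23.1×10⁻⁶×168×280 + 12.3×10⁻⁶×168×775 + 16×10⁻⁶×168×400 = 3.763 mm.
Since the ends are fixed, an axial force P builds up, equal in every segment, with P · Σ Lᵢ/(AᵢEᵢ) = δ_free.
Σ Lᵢ/(AᵢEᵢ) = 280/(1275×69×10³) + 775/(2000×206×10³) + 400/(2475×190×10³) = 5.914×10⁻⁶ mm/N.
Hence P = δ_free / Σ(L/AE) = 3.763/5.914×10⁻⁶ = 636.3 kN (tensile).

P ≈ 636 kN (tensile)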